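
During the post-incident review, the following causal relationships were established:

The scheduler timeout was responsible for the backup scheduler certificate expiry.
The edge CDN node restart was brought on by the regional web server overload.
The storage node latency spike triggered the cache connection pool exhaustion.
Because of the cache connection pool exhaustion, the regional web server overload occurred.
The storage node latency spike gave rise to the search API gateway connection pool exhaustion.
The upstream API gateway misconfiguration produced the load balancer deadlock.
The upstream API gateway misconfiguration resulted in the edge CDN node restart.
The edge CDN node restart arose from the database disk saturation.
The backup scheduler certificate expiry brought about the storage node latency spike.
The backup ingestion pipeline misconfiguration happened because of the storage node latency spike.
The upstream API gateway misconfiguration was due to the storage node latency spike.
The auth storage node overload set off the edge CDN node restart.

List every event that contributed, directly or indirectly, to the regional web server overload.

Immediate cause of the regional web server overload: the cache connection pool exhaustion.
Further upstream: the scheduler timeout, the backup scheduler certificate expiry, the storage node latency spike.

the backup scheduler certificate expiry, the cache connection pool exhaustion, the scheduler timeout, the storage node latency spike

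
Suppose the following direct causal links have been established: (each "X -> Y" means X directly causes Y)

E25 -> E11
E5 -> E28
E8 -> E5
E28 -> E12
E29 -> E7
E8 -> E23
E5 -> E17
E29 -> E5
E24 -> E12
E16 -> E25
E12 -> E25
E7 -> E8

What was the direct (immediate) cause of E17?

Upstream contributors include E29, E7, E8, but only E5 feeds directly into E17.

E5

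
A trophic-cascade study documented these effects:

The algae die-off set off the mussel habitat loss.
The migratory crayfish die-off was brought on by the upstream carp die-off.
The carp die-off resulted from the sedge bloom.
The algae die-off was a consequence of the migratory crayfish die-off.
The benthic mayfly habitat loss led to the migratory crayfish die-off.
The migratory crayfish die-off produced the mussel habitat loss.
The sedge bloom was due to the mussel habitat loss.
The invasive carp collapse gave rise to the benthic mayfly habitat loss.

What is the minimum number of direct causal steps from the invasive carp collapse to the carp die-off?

Shortest chain: the invasive carp collapse → the benthic mayfly habitat loss → the migratory crayfish die-off → the mussel habitat loss → the sedge bloom → the carp die-off.

5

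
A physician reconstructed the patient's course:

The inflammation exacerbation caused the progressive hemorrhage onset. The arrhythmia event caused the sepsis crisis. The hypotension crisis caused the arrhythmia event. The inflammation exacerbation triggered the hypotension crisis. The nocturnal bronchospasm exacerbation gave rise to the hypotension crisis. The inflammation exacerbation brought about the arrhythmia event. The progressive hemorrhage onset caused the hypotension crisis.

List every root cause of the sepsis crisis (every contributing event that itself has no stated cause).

the inflammation exacerbation, the nocturnal bronchospasm exacerbation

Tracing upstream from the sepsis crisis: the sepsis crisis ← the arrhythmia event ← the inflammation exacerbation.
A separate upstream branch: the sepsis crisis ← the arrhythmia event ← the hypotension crisis ← the nocturnal bronchospasm exacerbation.
Each of those chain origins has no stated cause.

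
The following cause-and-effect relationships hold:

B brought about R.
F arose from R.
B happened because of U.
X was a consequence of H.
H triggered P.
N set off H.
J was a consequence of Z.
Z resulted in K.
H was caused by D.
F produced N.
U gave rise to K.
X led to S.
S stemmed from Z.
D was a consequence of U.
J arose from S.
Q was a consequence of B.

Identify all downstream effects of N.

H, J, P, S, X

Direct effects: H.
2 steps out: P, X.
3 steps out: S.
4 steps out: J.
Not reachable from it: U, B, D, R, F, Q, Z, K.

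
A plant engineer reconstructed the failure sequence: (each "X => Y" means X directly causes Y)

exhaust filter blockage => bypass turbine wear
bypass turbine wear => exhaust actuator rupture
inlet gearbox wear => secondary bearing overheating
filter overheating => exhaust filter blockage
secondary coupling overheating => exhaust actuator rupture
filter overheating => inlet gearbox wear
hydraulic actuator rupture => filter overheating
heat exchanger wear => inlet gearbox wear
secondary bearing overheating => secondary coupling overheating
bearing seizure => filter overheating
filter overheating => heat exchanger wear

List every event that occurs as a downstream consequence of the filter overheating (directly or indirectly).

the bypass turbine wear, the exhaust actuator rupture, the exhaust filter blockage, the heat exchanger wear, the inlet gearbox wear, the secondary bearing overheating, the secondary coupling overheating

Direct effects: the heat exchanger wear, the exhaust filter blockage, the inlet gearbox wear.
2 steps out: the secondary bearing overheating, the bypass turbine wear.
3 steps out: the secondary coupling overheating, the exhaust actuator rupture.
Not reachable from it: the hydraulic actuator rupture, the bearing seizure.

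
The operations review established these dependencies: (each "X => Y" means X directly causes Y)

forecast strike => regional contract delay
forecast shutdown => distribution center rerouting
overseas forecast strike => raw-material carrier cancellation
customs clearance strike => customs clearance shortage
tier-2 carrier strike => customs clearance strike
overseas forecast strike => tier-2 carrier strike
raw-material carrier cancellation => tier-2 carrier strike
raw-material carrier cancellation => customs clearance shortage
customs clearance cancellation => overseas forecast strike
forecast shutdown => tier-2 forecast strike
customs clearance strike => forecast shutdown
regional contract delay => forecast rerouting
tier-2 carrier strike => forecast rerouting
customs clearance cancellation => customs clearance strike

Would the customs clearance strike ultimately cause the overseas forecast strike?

The customs clearance strike leads to the forecast shutdown, the distribution center rerouting, the tier-2 forecast strike, the customs clearance shortage; the overseas forecast strike is not among them.

No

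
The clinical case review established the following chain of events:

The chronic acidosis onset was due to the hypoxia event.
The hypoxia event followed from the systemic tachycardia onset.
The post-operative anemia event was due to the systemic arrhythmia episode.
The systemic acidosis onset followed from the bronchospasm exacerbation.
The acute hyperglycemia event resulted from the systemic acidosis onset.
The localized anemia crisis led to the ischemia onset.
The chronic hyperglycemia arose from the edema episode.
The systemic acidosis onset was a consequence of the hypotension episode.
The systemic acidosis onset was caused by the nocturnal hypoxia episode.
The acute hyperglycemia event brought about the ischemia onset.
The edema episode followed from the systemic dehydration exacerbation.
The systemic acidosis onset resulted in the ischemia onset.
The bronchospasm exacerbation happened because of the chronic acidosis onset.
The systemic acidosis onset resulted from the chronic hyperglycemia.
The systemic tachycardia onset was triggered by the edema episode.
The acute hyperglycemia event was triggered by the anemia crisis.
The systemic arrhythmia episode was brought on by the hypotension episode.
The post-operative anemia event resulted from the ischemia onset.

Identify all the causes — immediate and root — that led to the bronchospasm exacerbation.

Immediate cause of the bronchospasm exacerbation: the chronic acidosis onset.
Further upstream: the systemic dehydration exacerbation, the edema episode, the systemic tachycardia onset, the hypoxia event.

the chronic acidosis onset, the edema episode, the hypoxia event, the systemic dehydration exacerbation, the systemic tachycardia onset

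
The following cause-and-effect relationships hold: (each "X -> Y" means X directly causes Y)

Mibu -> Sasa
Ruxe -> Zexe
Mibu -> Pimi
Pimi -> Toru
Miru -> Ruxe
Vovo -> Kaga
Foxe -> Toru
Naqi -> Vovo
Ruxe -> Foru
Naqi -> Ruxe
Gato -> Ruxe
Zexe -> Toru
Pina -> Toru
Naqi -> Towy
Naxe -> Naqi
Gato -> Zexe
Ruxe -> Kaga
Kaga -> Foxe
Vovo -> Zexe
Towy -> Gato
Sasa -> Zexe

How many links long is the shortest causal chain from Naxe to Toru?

4

Shortest chain: Naxe → Naqi → Ruxe → Zexe → Toru.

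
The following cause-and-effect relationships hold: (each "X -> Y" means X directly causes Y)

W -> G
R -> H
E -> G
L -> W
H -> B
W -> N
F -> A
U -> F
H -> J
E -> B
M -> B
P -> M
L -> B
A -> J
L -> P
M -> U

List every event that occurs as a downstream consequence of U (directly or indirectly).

A, F, J

Direct effects: F.
2 steps out: A.
3 steps out: J.
Not reachable from it: L, R, W, N, P, M, E, H, B, G.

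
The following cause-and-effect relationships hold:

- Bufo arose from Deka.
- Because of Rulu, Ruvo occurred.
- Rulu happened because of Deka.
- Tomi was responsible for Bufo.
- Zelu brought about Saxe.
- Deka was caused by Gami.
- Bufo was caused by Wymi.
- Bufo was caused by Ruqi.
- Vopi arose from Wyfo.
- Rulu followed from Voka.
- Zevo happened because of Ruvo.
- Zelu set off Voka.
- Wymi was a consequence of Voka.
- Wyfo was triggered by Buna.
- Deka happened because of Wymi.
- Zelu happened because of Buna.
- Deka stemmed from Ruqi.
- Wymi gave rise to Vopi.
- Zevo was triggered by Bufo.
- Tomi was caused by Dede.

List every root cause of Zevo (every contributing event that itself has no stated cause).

Tracing upstream from Zevo: Zevo ← Ruvo ← Rulu ← Voka ← Zelu ← Buna.
A separate upstream branch: Zevo ← Bufo ← Tomi ← Dede.
A separate upstream branch: Zevo ← Bufo ← Ruqi.
A separate upstream branch: Zevo ← Bufo ← Deka ← Gami.
Each of those chain origins has no stated cause.

Buna, Dede, Gami, Ruqi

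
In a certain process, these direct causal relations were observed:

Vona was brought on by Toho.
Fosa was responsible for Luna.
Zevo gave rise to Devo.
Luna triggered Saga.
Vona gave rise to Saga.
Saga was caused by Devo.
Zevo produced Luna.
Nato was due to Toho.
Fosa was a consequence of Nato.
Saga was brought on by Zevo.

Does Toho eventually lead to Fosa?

There is a causal chain: Toho → Nato → Fosa.

Yes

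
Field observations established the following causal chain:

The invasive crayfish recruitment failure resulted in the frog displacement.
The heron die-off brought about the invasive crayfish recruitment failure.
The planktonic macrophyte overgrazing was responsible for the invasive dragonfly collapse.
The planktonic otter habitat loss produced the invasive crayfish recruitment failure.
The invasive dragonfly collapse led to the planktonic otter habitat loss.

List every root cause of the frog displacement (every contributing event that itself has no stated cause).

the heron die-off, the planktonic macrophyte overgrazing

Tracing upstream from the frog displacement: the frog displacement ← the invasive crayfish recruitment failure ← the planktonic otter habitat loss ← the invasive dragonfly collapse ← the planktonic macrophyte overgrazing.
A separate upstream branch: the frog displacement ← the invasive crayfish recruitment failure ← the heron die-off.
Each of those chain origins has no stated cause.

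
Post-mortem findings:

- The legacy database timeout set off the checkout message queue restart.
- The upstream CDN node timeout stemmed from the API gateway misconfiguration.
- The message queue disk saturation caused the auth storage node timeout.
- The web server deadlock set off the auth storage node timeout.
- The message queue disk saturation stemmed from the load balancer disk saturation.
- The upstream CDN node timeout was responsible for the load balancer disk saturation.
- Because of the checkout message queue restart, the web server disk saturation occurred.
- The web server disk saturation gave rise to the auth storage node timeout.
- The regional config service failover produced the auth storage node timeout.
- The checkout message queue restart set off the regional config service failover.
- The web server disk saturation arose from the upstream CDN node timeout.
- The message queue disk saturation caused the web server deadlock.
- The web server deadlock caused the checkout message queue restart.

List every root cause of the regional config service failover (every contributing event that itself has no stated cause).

Tracing upstream from the regional config service failover: the regional config service failover ← the checkout message queue restart ← the web server deadlock ← the message queue disk saturation ← the load balancer disk saturation ← the upstream CDN node timeout ← the API gateway misconfiguration.
A separate upstream branch: the regional config service failover ← the checkout message queue restart ← the legacy database timeout.
Each of those chain origins has no stated cause.

the API gateway misconfiguration, the legacy database timeout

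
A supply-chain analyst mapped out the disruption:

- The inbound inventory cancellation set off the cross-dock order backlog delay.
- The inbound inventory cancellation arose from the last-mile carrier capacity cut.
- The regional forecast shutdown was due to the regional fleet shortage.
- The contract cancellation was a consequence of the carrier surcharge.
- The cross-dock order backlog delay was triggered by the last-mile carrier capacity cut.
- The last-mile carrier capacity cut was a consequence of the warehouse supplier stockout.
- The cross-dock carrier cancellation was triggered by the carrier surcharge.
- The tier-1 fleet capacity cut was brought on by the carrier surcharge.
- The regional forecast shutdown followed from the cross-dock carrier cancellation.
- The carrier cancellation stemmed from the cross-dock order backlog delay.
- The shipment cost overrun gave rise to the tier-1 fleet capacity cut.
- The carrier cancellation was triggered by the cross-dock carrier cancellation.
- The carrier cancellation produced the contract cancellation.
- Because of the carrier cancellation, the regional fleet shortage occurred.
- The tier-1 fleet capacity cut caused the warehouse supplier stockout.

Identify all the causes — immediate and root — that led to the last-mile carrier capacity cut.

Immediate cause of the last-mile carrier capacity cut: the warehouse supplier stockout.
Further upstream: the carrier surcharge, the tier-1 fleet capacity cut, the shipment cost overrun.

the carrier surcharge, the shipment cost overrun, the tier-1 fleet capacity cut, the warehouse supplier stockout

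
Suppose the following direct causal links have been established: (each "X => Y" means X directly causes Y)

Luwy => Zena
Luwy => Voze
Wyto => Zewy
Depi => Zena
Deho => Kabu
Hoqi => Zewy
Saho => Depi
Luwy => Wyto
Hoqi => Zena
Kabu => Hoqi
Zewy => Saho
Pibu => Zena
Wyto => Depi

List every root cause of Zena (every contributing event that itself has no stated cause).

Deho, Luwy, Pibu

Tracing upstream from Zena: Zena ← Luwy.
A separate upstream branch: Zena ← Hoqi ← Kabu ← Deho.
A separate upstream branch: Zena ← Pibu.
Each of those chain origins has no stated cause.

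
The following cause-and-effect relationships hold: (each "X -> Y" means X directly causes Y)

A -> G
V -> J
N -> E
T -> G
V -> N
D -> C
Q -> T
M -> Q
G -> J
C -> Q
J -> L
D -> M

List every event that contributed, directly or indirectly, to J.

A, C, D, G, M, Q, T, V

Immediate causes of J: V, G.
Further upstream: D, C, M, A, Q, T.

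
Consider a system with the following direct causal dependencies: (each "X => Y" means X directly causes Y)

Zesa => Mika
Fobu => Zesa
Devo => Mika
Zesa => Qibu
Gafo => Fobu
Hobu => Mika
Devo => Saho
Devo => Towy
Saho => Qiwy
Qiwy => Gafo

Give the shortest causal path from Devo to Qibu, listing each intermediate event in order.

Devo → Saho
Saho → Qiwy
Qiwy → Gafo
Gafo → Fobu
Fobu → Zesa
Zesa → Qibu
Length: 6 steps.

Devo → Saho → Qiwy → Gafo → Fobu → Zesa → Qibu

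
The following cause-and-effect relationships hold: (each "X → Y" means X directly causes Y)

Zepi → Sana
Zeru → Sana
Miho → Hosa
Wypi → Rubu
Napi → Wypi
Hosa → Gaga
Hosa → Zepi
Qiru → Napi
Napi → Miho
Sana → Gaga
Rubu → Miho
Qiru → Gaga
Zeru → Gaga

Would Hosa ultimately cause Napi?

No

Hosa leads to Zepi, Sana, Gaga; Napi is not among them.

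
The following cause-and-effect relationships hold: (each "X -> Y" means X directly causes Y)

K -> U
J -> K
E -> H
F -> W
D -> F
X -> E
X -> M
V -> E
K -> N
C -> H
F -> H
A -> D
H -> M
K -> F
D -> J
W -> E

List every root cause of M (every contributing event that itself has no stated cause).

Tracing upstream from M: M ← H ← F ← D ← A.
A separate upstream branch: M ← H ← C.
A separate upstream branch: M ← H ← E ← V.
A separate upstream branch: M ← X.
Each of those chain origins has no stated cause.

A, C, V, X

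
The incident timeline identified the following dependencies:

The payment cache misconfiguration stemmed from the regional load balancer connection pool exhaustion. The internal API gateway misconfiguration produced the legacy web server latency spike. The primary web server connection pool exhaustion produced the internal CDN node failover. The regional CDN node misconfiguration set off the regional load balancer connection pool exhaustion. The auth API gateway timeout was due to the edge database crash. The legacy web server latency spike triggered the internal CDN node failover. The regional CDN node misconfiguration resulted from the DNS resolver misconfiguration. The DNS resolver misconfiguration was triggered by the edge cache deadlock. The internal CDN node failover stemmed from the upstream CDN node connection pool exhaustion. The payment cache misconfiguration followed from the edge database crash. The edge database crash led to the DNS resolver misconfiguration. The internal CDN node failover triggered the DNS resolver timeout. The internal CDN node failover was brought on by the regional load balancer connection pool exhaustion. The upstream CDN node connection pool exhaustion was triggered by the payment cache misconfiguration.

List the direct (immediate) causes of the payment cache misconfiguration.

the edge database crash, the regional load balancer connection pool exhaustion

Upstream contributors include the edge cache deadlock, the DNS resolver misconfiguration, the regional CDN node misconfiguration, but only the edge database crash, the regional load balancer connection pool exhaustion feed directly into the payment cache misconfiguration.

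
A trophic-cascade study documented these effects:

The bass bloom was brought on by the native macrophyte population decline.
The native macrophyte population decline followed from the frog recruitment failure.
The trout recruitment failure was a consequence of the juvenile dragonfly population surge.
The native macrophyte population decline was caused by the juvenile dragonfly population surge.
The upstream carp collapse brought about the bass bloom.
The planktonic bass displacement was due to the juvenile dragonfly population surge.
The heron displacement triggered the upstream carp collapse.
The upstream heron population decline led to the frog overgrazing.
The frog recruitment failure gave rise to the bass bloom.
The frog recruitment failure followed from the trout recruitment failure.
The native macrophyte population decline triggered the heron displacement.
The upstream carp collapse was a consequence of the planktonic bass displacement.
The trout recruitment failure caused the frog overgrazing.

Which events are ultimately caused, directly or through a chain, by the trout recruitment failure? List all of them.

Direct effects: the frog overgrazing, the frog recruitment failure.
2 steps out: the native macrophyte population decline, the bass bloom.
3 steps out: the heron displacement.
4 steps out: the upstream carp collapse.
Not reachable from it: the upstream heron population decline, the juvenile dragonfly population surge, the planktonic bass displacement.

the bass bloom, the frog overgrazing, the frog recruitment failure, the heron displacement, the native macrophyte population decline, the upstream carp collapse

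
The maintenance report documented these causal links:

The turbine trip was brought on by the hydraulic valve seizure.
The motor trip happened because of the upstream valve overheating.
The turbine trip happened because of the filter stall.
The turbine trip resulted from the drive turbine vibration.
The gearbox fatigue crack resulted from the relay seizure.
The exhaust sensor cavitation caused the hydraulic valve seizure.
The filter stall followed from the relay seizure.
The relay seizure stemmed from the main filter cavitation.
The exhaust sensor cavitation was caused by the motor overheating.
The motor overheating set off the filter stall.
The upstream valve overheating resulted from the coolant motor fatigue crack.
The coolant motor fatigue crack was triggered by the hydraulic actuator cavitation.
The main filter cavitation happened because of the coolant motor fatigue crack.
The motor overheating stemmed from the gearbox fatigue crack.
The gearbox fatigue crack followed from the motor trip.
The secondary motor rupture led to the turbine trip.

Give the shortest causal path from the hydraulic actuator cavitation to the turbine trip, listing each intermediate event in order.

the hydraulic actuator cavitation → the coolant motor fatigue crack
the coolant motor fatigue crack → the main filter cavitation
the main filter cavitation → the relay seizure
the relay seizure → the filter stall
the filter stall → the turbine trip
Length: 5 steps.

the hydraulic actuator cavitation → the coolant motor fatigue crack → the main filter cavitation → the relay seizure → the filter stall → the turbine trip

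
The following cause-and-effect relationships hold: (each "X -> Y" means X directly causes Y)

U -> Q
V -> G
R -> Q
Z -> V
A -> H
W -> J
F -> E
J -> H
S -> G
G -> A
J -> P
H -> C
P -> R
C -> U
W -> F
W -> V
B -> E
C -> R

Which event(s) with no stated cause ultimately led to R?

S, W, Z

Tracing upstream from R: R ← P ← J ← W.
A separate upstream branch: R ← C ← H ← A ← G ← V ← Z.
A separate upstream branch: R ← C ← H ← A ← G ← S.
Each of those chain origins has no stated cause.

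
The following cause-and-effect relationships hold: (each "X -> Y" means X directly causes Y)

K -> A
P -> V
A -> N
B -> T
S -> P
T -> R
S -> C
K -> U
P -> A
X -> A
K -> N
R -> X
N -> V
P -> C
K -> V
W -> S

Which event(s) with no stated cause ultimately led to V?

Tracing upstream from V: V ← N ← A ← X ← R ← T ← B.
A separate upstream branch: V ← P ← S ← W.
A separate upstream branch: V ← K.
Each of those chain origins has no stated cause.

B, K, W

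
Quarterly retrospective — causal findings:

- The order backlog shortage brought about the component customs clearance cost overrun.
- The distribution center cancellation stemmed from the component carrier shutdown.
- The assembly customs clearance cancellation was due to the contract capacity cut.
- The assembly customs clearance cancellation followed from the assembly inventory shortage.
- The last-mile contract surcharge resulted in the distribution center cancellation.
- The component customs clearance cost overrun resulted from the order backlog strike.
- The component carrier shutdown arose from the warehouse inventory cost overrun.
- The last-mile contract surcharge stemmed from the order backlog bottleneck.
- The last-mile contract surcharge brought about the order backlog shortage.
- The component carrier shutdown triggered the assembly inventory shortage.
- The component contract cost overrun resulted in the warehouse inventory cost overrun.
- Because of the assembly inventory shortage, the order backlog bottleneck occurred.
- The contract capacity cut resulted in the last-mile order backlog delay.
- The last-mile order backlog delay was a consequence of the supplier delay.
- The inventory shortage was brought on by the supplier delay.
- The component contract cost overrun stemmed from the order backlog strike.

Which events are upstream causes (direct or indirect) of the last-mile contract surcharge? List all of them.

the assembly inventory shortage, the component carrier shutdown, the component contract cost overrun, the order backlog bottleneck, the order backlog strike, the warehouse inventory cost overrun

Immediate cause of the last-mile contract surcharge: the order backlog bottleneck.
Further upstream: the order backlog strike, the component contract cost overrun, the warehouse inventory cost overrun, the component carrier shutdown, the assembly inventory shortage.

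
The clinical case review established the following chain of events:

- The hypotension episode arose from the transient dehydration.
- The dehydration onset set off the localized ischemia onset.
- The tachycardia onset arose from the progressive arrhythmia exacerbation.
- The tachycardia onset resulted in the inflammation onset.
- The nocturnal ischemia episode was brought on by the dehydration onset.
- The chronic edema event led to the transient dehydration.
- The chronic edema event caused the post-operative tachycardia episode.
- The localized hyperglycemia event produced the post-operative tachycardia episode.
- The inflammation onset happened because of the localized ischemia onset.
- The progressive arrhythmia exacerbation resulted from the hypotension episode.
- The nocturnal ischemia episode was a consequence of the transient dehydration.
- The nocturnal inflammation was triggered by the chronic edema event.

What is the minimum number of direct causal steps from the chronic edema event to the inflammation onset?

5

Shortest chain: the chronic edema event → the transient dehydration → the hypotension episode → the progressive arrhythmia exacerbation → the tachycardia onset → the inflammation onset.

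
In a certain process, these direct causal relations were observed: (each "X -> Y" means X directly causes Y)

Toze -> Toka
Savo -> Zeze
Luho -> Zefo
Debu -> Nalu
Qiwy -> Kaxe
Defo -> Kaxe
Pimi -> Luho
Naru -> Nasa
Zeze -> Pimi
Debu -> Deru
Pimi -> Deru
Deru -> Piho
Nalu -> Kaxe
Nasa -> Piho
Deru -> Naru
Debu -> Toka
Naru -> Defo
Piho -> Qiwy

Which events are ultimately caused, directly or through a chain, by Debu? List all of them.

Defo, Deru, Kaxe, Nalu, Naru, Nasa, Piho, Qiwy, Toka

Direct effects: Deru, Nalu, Toka.
2 steps out: Naru, Piho, Kaxe.
3 steps out: Nasa, Qiwy, Defo.
Not reachable from it: Toze, Savo, Zeze, Pimi, Luho, Zefo.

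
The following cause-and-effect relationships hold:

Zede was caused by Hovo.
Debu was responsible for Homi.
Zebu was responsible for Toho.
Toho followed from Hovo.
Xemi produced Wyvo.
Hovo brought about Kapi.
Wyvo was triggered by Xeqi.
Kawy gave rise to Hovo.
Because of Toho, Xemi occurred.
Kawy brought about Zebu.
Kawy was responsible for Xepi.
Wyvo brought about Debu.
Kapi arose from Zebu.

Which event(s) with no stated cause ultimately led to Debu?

Kawy, Xeqi

Tracing upstream from Debu: Debu ← Wyvo ← Xemi ← Toho ← Hovo ← Kawy.
A separate upstream branch: Debu ← Wyvo ← Xeqi.
Each of those chain origins has no stated cause.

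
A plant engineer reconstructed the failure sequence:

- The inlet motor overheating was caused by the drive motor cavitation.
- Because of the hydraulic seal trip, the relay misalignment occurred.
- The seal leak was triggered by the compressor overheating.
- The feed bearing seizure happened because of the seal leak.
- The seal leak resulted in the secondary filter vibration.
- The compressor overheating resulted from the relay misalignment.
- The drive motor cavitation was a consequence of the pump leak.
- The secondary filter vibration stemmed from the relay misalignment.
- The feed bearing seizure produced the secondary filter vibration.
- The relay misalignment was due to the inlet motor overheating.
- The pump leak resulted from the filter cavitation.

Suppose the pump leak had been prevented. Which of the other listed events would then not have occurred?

the drive motor cavitation, the inlet motor overheating

Downstream of the pump leak: the drive motor cavitation, the inlet motor overheating, the relay misalignment, the compressor overheating, the seal leak, the feed bearing seizure, the secondary filter vibration.
Of those, still caused via another path: the relay misalignment, the compressor overheating, the seal leak, the feed bearing seizure, the secondary filter vibration.
The remainder have no surviving cause.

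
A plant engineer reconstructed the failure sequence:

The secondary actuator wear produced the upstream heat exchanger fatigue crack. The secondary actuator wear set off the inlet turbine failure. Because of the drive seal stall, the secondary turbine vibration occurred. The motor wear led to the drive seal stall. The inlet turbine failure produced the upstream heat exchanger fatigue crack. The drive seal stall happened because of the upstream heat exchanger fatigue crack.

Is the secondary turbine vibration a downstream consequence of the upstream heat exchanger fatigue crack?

There is a causal chain: the upstream heat exchanger fatigue crack → the drive seal stall → the secondary turbine vibration.

Yes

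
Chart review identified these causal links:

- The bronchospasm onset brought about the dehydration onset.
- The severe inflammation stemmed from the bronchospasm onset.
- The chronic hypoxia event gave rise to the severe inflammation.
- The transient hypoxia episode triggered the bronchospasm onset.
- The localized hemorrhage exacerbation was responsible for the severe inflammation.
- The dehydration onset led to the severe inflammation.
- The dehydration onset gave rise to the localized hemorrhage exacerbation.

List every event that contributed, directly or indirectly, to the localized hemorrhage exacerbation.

the bronchospasm onset, the dehydration onset, the transient hypoxia episode

Immediate cause of the localized hemorrhage exacerbation: the dehydration onset.
Further upstream: the transient hypoxia episode, the bronchospasm onset.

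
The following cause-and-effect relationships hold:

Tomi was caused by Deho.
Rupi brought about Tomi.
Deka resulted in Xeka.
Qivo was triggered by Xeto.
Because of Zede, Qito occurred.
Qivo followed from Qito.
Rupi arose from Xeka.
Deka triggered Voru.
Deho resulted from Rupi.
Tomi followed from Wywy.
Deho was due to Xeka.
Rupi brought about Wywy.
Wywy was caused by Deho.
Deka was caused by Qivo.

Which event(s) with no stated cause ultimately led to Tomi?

Tracing upstream from Tomi: Tomi ← Rupi ← Xeka ← Deka ← Qivo ← Qito ← Zede.
A separate upstream branch: Tomi ← Rupi ← Xeka ← Deka ← Qivo ← Xeto.
Each of those chain origins has no stated cause.

Xeto, Zede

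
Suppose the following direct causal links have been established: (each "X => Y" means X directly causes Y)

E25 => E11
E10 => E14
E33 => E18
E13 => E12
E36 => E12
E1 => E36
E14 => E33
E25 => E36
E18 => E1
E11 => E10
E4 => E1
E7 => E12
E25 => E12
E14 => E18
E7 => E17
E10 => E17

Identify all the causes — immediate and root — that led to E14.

Immediate cause of E14: E10.
Further upstream: E25, E11.

E10, E11, E25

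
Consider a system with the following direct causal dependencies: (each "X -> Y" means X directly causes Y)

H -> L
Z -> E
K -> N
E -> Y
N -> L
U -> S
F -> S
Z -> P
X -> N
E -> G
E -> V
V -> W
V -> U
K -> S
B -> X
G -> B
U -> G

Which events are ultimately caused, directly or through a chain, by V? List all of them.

B, G, L, N, S, U, W, X

Direct effects: W, U.
2 steps out: G, S.
3 steps out: B.
4 steps out: X.
5 steps out: N.
6 steps out: L.
Not reachable from it: F, Z, E, K, Y, P, H.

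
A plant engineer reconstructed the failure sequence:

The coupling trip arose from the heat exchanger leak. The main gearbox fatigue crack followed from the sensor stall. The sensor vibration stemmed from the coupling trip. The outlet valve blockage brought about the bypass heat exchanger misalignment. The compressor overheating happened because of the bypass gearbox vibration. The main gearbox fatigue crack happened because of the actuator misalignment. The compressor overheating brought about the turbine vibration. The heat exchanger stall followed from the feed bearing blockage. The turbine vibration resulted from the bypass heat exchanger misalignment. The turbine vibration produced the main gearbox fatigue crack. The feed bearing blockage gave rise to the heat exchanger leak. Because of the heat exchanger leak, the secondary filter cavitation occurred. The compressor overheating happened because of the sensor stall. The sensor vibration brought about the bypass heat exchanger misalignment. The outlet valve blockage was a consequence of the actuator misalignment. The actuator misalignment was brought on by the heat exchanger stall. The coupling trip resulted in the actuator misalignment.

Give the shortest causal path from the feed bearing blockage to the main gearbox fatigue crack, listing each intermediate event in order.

the feed bearing blockage → the heat exchanger stall → the actuator misalignment → the main gearbox fatigue crack

the feed bearing blockage → the heat exchanger stall
the heat exchanger stall → the actuator misalignment
the actuator misalignment → the main gearbox fatigue crack
Length: 3 steps.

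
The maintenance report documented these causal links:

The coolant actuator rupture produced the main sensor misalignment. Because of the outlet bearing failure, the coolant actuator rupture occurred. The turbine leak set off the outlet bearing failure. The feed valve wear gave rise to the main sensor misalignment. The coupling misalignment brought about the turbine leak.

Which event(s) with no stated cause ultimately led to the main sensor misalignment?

Tracing upstream from the main sensor misalignment: the main sensor misalignment ← the coolant actuator rupture ← the outlet bearing failure ← the turbine leak ← the coupling misalignment.
A separate upstream branch: the main sensor misalignment ← the feed valve wear.
Each of those chain origins has no stated cause.

the coupling misalignment, the feed valve wear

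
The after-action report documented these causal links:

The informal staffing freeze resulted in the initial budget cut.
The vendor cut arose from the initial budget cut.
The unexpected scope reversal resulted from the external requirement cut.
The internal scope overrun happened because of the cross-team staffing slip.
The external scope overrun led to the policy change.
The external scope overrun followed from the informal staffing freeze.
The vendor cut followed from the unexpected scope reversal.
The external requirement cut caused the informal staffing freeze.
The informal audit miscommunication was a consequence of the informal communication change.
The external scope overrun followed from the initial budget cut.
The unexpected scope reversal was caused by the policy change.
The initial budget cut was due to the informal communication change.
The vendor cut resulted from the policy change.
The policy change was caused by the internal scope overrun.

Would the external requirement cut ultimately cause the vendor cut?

There is a causal chain: the external requirement cut → the unexpected scope reversal → the vendor cut.

Yes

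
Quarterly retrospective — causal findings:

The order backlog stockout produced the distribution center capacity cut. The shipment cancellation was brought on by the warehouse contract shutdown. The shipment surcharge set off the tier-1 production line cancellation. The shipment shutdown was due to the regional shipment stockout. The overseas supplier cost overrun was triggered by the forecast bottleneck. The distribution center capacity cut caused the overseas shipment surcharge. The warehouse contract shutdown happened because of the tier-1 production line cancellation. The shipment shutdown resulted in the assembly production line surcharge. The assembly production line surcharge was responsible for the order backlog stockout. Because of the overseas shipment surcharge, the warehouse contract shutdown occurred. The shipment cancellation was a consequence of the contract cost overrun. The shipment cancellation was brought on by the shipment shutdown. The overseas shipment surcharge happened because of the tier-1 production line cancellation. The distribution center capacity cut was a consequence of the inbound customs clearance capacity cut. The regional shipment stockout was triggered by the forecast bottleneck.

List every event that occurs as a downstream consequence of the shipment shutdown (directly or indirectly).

the assembly production line surcharge, the distribution center capacity cut, the order backlog stockout, the overseas shipment surcharge, the shipment cancellation, the warehouse contract shutdown

Direct effects: the assembly production line surcharge, the shipment cancellation.
2 steps out: the order backlog stockout.
3 steps out: the distribution center capacity cut.
4 steps out: the overseas shipment surcharge.
5 steps out: the warehouse contract shutdown.
Not reachable from it: the shipment surcharge, the forecast bottleneck, the regional shipment stockout, the inbound customs clearance capacity cut, the overseas supplier cost overrun, the tier-1 production line cancellation, the contract cost overrun.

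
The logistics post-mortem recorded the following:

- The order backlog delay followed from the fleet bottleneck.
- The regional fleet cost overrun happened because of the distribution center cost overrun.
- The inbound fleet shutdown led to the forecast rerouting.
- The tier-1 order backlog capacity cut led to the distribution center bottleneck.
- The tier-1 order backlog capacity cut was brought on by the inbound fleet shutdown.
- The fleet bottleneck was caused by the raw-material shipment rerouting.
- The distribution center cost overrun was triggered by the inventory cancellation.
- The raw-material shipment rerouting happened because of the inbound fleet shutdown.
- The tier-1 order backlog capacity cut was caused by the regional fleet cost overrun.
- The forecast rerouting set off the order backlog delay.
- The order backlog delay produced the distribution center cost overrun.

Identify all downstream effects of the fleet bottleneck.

Direct effects: the order backlog delay.
2 steps out: the distribution center cost overrun.
3 steps out: the regional fleet cost overrun.
4 steps out: the tier-1 order backlog capacity cut.
5 steps out: the distribution center bottleneck.
Not reachable from it: the inbound fleet shutdown, the raw-material shipment rerouting, the forecast rerouting, the inventory cancellation.

the distribution center bottleneck, the distribution center cost overrun, the order backlog delay, the regional fleet cost overrun, the tier-1 order backlog capacity cut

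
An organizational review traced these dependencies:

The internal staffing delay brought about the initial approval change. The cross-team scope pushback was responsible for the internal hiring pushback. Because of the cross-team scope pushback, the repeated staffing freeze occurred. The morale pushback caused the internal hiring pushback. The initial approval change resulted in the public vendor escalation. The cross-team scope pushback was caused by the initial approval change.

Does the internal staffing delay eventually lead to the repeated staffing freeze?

Yes

There is a causal chain: the internal staffing delay → the initial approval change → the cross-team scope pushback → the repeated staffing freeze.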